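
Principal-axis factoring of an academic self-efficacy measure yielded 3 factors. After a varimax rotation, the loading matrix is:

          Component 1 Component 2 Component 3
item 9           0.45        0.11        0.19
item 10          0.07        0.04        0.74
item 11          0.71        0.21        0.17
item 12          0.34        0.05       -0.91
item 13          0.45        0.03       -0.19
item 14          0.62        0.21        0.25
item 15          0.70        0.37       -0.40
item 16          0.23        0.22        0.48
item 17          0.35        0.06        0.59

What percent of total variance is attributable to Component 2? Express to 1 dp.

3.3%

SS loadings for Component 2 = 0.11² + 0.04² + 0.21² + 0.05² + 0.03² + 0.21² + 0.37² + 0.22² + 0.06² = 0.2942
With 9 standardized items, total variance = 9. Proportion = 0.2942/9 = 0.0327 → 3.27%.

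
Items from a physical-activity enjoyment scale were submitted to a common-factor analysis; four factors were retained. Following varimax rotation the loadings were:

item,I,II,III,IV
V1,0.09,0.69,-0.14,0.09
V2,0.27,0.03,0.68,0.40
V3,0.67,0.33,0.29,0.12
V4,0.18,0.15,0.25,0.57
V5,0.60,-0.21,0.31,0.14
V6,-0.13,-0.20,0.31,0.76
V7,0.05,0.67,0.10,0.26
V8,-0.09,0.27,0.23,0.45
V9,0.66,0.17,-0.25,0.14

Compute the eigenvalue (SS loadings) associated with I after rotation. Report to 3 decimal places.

1.385

SS loadings for I = 0.09² + 0.27² + 0.67² + 0.18² + 0.60² + (-0.13)² + 0.05² + (-0.09)² + 0.66² = 0.0081 + 0.0729 + 0.4489 + 0.0324 + 0.3600 + 0.0169 + 0.0025 + 0.0081 + 0.4356 = 1.3854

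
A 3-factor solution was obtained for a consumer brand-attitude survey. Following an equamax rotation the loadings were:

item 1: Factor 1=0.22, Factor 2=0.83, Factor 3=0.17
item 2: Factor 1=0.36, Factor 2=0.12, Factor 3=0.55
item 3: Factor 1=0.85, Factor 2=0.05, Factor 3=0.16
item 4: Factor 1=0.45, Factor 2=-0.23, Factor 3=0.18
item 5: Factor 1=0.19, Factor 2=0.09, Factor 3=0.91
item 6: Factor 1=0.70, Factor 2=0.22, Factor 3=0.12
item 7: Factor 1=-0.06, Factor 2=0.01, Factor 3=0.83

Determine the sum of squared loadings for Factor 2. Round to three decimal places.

SS loadings for Factor 2 = 0.83² + 0.12² + 0.05² + (-0.23)² + 0.09² + 0.22² + 0.01² = 0.6889 + 0.0144 + 0.0025 + 0.0529 + 0.0081 + 0.0484 + 0.0001 = 0.8153

0.815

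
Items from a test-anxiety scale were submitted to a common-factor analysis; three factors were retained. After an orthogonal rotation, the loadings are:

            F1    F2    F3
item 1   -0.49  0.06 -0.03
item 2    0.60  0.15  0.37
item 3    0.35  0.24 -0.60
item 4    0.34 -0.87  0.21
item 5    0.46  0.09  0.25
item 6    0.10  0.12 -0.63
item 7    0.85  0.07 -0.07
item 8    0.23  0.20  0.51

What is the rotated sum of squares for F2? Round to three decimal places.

SS loadings for F2 = 0.06² + 0.15² + 0.24² + (-0.87)² + 0.09² + 0.12² + 0.07² + 0.20² = 0.0036 + 0.0225 + 0.0576 + 0.7569 + 0.0081 + 0.0144 + 0.0049 + 0.0400 = 0.9080

0.908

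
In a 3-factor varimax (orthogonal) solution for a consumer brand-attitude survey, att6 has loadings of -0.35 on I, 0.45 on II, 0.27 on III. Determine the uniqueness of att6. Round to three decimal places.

0.602

h² = (-0.35)² + 0.45² + 0.27² = 0.1225 + 0.2025 + 0.0729 = 0.3979
Uniqueness u² = 1 − h² = 1 − 0.3979 = 0.6021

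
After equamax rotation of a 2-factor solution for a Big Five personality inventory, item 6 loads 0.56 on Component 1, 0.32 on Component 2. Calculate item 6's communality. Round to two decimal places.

h² = 0.56² + 0.32² = 0.3136 + 0.1024 = 0.4160

0.42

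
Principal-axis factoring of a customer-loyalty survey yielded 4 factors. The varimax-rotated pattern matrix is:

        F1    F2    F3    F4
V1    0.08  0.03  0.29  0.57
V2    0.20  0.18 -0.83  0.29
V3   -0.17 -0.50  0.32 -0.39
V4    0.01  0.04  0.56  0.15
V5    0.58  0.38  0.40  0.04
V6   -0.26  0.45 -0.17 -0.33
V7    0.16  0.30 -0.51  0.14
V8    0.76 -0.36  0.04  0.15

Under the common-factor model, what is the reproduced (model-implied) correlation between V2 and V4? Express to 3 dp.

r̂ = Σ λ_i·λ_j across factors = (0.20)(0.01) + (0.18)(0.04) + (-0.83)(0.56) + (0.29)(0.15)
  = +0.0020 +0.0072 -0.4648 +0.0435 = -0.4121

-0.412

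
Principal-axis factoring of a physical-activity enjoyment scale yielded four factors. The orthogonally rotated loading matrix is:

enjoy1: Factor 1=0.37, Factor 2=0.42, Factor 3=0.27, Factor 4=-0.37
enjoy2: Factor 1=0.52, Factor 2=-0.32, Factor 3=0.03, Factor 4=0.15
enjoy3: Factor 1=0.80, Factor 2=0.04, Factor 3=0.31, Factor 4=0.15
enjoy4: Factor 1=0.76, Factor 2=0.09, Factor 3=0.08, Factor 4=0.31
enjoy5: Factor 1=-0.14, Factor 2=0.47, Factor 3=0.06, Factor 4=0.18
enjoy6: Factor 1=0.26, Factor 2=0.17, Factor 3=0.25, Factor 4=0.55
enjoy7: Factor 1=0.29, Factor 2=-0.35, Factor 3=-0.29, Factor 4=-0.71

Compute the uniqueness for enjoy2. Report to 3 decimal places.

0.604

h² = 0.52² + (-0.32)² + 0.03² + 0.15² = 0.2704 + 0.1024 + 0.0009 + 0.0225 = 0.3962
Uniqueness u² = 1 − h² = 1 − 0.3962 = 0.6038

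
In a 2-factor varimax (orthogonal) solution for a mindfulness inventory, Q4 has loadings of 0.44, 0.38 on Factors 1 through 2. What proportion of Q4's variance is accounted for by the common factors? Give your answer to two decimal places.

h² = 0.44² + 0.38² = 0.1936 + 0.1444 = 0.3380

0.34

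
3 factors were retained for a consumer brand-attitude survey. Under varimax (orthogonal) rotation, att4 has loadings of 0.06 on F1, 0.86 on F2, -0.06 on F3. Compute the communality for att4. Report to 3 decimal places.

0.747

h² = 0.06² + 0.86² + (-0.06)² = 0.0036 + 0.7396 + 0.0036 = 0.7468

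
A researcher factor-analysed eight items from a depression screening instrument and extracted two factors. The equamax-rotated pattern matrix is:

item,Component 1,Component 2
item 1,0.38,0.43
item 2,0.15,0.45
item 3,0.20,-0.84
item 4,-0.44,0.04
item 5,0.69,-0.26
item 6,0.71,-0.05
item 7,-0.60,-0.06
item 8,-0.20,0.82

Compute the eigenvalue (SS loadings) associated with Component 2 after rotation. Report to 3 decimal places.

1.841

SS loadings for Component 2 = 0.43² + 0.45² + (-0.84)² + 0.04² + (-0.26)² + (-0.05)² + (-0.06)² + 0.82² = 0.1849 + 0.2025 + 0.7056 + 0.0016 + 0.0676 + 0.0025 + 0.0036 + 0.6724 = 1.8407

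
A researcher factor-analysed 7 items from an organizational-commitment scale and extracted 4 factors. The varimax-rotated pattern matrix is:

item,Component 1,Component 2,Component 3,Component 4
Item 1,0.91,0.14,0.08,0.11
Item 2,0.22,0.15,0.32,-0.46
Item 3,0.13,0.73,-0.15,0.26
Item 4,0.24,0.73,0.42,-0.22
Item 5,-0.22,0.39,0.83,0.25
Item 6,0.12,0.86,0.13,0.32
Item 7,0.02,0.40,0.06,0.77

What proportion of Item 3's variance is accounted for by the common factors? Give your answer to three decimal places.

h² = 0.13² + 0.73² + (-0.15)² + 0.26² = 0.0169 + 0.5329 + 0.0225 + 0.0676 = 0.6399

0.640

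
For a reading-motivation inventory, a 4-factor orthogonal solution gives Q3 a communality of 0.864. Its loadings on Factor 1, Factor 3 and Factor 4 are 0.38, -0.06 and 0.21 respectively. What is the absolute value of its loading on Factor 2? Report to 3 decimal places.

0.820

Under orthogonal rotation h² = Σλ², so λ_Factor 2² = h² − (0.1921) = 0.864 − 0.1921 = 0.6719.
|λ| = √0.6719 = 0.8197.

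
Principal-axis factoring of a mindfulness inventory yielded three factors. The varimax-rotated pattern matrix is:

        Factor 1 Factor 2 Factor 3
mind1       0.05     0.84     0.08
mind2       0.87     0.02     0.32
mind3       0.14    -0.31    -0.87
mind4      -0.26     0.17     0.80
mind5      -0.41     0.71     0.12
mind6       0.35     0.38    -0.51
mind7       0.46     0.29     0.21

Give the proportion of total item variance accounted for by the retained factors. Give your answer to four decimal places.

Communalities: 0.7145, 0.8597, 0.8726, 0.7365, 0.6866, 0.5270, 0.3398; Σh² = 4.7367.
Total variance with 7 standardized items is 7, so the solution explains 4.7367/7 = 0.6767.

0.6767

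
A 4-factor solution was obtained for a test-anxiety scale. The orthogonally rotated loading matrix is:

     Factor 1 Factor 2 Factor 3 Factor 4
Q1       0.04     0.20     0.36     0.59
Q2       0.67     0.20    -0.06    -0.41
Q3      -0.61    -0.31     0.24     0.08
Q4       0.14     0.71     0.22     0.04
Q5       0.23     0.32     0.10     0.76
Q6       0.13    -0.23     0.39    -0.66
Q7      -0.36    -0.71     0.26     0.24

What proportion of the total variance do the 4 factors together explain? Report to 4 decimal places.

Communalities: 0.5193, 0.6606, 0.5322, 0.5737, 0.7429, 0.6575, 0.7589; Σh² = 4.4451.
Total variance with 7 standardized items is 7, so the solution explains 4.4451/7 = 0.6350.

0.6350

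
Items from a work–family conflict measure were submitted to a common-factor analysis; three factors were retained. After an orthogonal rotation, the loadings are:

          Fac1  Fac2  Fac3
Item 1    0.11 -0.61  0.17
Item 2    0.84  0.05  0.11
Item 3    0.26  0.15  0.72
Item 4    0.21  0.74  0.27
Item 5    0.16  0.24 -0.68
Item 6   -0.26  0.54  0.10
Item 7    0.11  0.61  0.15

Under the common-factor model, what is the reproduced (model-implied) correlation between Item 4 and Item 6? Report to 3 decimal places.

0.372

r̂ = Σ λ_i·λ_j across factors = (0.21)(-0.26) + (0.74)(0.54) + (0.27)(0.10)
  = -0.0546 +0.3996 +0.0270 = 0.3720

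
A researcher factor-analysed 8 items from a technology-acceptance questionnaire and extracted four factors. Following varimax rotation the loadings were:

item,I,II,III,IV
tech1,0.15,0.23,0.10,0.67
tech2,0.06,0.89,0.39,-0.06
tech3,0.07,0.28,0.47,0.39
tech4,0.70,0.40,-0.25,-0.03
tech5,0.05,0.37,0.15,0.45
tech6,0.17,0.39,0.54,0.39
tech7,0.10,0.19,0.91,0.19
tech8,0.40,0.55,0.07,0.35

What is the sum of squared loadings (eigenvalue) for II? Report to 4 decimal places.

SS loadings for II = 0.23² + 0.89² + 0.28² + 0.40² + 0.37² + 0.39² + 0.19² + 0.55² = 0.0529 + 0.7921 + 0.0784 + 0.1600 + 0.1369 + 0.1521 + 0.0361 + 0.3025 = 1.7110

1.7110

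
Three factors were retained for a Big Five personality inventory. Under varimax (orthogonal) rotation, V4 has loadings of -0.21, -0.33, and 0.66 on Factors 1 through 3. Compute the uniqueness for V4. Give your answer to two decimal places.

h² = (-0.21)² + (-0.33)² + 0.66² = 0.0441 + 0.1089 + 0.4356 = 0.5886
Uniqueness u² = 1 − h² = 1 − 0.5886 = 0.4114

0.41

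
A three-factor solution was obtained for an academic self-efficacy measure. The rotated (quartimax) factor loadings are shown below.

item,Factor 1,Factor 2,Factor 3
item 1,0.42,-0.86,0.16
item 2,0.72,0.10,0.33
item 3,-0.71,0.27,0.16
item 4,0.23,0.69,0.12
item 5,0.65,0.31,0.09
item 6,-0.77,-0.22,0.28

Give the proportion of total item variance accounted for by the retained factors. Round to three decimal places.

Communalities: 0.9416, 0.6373, 0.6026, 0.5434, 0.5267, 0.7197; Σh² = 3.9713.
Total variance with 6 standardized items is 6, so the solution explains 3.9713/6 = 0.6619.

0.662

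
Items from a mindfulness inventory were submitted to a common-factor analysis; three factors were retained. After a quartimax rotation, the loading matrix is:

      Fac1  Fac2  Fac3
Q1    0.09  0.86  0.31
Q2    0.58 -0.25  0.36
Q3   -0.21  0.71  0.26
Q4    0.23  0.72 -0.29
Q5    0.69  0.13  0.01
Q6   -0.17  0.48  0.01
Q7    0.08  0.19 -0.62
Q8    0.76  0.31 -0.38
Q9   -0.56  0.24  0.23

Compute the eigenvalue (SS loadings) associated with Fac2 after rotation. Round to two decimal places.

2.26

SS loadings for Fac2 = 0.86² + (-0.25)² + 0.71² + 0.72² + 0.13² + 0.48² + 0.19² + 0.31² + 0.24² = 0.7396 + 0.0625 + 0.5041 + 0.5184 + 0.0169 + 0.2304 + 0.0361 + 0.0961 + 0.0576 = 2.2617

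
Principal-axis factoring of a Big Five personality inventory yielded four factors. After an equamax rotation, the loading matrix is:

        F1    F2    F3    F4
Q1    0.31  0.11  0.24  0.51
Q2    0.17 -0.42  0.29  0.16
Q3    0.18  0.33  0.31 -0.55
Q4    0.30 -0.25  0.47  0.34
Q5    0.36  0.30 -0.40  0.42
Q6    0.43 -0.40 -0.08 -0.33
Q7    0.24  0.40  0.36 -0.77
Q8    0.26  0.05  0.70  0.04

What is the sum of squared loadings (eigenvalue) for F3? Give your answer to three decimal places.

SS loadings for F3 = 0.24² + 0.29² + 0.31² + 0.47² + (-0.40)² + (-0.08)² + 0.36² + 0.70² = 0.0576 + 0.0841 + 0.0961 + 0.2209 + 0.1600 + 0.0064 + 0.1296 + 0.4900 = 1.2447

1.245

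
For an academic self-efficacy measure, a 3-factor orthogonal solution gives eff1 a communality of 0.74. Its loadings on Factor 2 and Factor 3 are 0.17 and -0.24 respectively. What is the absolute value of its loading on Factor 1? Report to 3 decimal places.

0.808

Under orthogonal rotation h² = Σλ², so λ_Factor 1² = h² − (0.0865) = 0.74 − 0.0865 = 0.6535.
|λ| = √0.6535 = 0.8084.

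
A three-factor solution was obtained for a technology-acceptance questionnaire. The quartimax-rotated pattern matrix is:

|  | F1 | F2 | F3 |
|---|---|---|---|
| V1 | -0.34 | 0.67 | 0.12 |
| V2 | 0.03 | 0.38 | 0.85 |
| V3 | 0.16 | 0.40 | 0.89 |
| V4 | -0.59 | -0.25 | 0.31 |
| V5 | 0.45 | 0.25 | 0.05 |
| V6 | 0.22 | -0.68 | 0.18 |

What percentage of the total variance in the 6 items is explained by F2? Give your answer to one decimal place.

22.3%

SS loadings for F2 = 0.67² + 0.38² + 0.40² + (-0.25)² + 0.25² + (-0.68)² = 1.3407
With 6 standardized items, total variance = 6. Proportion = 1.3407/6 = 0.2235 → 22.35%.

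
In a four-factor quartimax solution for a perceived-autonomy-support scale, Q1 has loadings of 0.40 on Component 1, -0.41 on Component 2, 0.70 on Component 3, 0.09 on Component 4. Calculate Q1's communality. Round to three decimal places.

h² = 0.40² + (-0.41)² + 0.70² + 0.09² = 0.1600 + 0.1681 + 0.4900 + 0.0081 = 0.8262

0.826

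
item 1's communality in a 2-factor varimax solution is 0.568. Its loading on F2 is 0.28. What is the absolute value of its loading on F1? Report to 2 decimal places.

0.70

Under orthogonal rotation h² = Σλ², so λ_F1² = h² − (0.0784) = 0.568 − 0.0784 = 0.4896.
|λ| = √0.4896 = 0.6997.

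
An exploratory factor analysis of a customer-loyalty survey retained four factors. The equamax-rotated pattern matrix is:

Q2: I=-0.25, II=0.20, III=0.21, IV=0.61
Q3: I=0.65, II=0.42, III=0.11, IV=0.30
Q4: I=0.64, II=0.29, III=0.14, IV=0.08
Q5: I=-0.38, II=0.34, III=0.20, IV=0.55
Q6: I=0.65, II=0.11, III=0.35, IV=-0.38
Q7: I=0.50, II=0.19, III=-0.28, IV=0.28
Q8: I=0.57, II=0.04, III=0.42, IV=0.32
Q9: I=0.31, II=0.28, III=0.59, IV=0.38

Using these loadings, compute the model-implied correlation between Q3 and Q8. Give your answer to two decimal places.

r̂ = Σ λ_i·λ_j across factors = (0.65)(0.57) + (0.42)(0.04) + (0.11)(0.42) + (0.30)(0.32)
  = +0.3705 +0.0168 +0.0462 +0.0960 = 0.5295

0.53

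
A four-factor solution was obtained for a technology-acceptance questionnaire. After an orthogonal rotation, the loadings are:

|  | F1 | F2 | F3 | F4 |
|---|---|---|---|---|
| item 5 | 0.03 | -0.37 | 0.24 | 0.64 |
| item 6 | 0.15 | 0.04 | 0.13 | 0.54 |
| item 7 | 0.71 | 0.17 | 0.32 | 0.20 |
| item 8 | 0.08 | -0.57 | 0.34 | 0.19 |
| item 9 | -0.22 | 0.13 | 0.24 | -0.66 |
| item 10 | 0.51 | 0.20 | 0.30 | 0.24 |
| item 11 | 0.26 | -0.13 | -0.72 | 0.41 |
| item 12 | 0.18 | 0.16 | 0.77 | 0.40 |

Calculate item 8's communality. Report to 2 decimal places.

0.48

h² = 0.08² + (-0.57)² + 0.34² + 0.19² = 0.0064 + 0.3249 + 0.1156 + 0.0361 = 0.4830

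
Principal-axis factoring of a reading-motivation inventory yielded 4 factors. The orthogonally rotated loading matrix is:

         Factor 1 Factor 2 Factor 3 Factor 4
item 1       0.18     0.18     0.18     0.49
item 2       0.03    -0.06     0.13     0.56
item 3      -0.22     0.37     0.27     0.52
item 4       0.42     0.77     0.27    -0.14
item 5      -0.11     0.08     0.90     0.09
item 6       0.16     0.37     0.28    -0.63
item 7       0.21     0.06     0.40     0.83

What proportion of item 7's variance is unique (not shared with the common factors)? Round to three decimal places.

0.103

h² = 0.21² + 0.06² + 0.40² + 0.83² = 0.0441 + 0.0036 + 0.1600 + 0.6889 = 0.8966
Uniqueness u² = 1 − h² = 1 − 0.8966 = 0.1034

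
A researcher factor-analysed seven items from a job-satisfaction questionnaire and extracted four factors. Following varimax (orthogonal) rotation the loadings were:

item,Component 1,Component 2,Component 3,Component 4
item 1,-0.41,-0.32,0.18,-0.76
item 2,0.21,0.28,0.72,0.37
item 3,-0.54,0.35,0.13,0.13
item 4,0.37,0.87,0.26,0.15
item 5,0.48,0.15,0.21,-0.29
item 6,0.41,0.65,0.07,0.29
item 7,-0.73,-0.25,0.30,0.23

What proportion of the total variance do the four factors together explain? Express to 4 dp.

Communalities: 0.8805, 0.7778, 0.4479, 0.9839, 0.3811, 0.6796, 0.7383; Σh² = 4.8891.
Total variance with 7 standardized items is 7, so the solution explains 4.8891/7 = 0.6984.

0.6984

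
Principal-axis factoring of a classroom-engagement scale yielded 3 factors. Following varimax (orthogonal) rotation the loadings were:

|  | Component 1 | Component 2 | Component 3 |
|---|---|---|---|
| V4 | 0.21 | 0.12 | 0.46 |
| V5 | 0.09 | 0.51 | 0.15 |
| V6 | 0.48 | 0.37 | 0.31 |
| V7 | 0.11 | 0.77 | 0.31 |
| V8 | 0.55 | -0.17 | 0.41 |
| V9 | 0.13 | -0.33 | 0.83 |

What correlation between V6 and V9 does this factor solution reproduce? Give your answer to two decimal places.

r̂ = Σ λ_i·λ_j across factors = (0.48)(0.13) + (0.37)(-0.33) + (0.31)(0.83)
  = +0.0624 -0.1221 +0.2573 = 0.1976

0.20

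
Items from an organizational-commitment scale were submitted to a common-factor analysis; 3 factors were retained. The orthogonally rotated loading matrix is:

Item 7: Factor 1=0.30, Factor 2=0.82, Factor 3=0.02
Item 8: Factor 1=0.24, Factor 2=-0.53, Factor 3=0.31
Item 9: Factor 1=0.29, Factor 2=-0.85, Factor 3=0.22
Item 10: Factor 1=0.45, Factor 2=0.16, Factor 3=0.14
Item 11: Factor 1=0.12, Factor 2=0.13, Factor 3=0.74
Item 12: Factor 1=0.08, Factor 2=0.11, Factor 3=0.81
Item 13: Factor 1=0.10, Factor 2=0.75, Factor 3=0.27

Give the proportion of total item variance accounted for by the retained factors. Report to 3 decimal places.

0.600

SS loadings by factor: 0.4650, 2.2929, 1.4411; total = 4.1990.
Total variance with 7 standardized items is 7, so the solution explains 4.1990/7 = 0.5999.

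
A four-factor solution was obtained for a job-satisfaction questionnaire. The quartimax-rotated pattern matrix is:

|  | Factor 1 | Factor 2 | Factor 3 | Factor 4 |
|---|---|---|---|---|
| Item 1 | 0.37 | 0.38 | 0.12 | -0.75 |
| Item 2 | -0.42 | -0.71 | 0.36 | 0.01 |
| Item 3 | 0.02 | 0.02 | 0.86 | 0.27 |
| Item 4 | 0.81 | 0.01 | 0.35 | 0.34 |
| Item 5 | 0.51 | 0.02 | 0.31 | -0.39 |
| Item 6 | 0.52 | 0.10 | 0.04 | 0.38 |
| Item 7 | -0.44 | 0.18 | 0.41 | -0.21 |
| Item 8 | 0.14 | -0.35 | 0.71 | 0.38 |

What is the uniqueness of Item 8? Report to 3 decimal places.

0.209

h² = 0.14² + (-0.35)² + 0.71² + 0.38² = 0.0196 + 0.1225 + 0.5041 + 0.1444 = 0.7906
Uniqueness u² = 1 − h² = 1 − 0.7906 = 0.2094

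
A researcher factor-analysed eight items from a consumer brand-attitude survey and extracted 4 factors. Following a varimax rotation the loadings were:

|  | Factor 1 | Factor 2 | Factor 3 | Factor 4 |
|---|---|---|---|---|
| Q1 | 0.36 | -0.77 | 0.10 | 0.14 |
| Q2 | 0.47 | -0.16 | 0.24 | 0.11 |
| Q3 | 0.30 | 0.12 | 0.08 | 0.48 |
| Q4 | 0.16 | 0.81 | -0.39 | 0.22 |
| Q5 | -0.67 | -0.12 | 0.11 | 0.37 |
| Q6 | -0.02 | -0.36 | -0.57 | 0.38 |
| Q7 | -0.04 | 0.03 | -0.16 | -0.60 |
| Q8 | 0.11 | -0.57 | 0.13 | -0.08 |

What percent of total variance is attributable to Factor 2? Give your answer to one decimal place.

SS loadings for Factor 2 = (-0.77)² + (-0.16)² + 0.12² + 0.81² + (-0.12)² + (-0.36)² + 0.03² + (-0.57)² = 1.7588
With 8 standardized items, total variance = 8. Proportion = 1.7588/8 = 0.2199 → 21.99%.

22.0%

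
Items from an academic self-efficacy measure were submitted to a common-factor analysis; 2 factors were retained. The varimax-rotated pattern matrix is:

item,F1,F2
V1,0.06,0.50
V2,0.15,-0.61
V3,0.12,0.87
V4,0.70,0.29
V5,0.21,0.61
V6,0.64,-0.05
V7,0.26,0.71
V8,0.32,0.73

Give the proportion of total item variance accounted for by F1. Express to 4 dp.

SS loadings for F1 = 0.06² + 0.15² + 0.12² + 0.70² + 0.21² + 0.64² + 0.26² + 0.32² = 1.1542
Proportion of variance = 1.1542 / 8 = 0.1443.

0.1443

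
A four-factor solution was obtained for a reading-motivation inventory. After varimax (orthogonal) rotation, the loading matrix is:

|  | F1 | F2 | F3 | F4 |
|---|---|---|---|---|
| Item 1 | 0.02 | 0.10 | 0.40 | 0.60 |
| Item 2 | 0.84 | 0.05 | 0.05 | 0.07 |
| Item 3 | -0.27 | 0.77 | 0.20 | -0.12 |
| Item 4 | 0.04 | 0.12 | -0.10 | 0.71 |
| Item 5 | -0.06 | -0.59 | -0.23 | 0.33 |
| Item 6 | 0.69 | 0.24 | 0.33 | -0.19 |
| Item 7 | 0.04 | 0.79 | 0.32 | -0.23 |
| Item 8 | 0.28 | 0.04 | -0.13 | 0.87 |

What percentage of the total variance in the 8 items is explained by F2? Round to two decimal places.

20.64%

SS loadings for F2 = 0.10² + 0.05² + 0.77² + 0.12² + (-0.59)² + 0.24² + 0.79² + 0.04² = 1.6512
With 8 standardized items, total variance = 8. Proportion = 1.6512/8 = 0.2064 → 20.64%.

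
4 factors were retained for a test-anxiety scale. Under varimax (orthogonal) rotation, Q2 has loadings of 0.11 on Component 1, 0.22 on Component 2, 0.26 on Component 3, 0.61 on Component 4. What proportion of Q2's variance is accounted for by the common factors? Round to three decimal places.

0.500

h² = 0.11² + 0.22² + 0.26² + 0.61² = 0.0121 + 0.0484 + 0.0676 + 0.3721 = 0.5002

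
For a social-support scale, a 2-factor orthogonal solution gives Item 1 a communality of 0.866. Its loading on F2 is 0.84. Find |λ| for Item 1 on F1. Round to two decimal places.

Under orthogonal rotation h² = Σλ², so λ_F1² = h² − (0.7056) = 0.866 − 0.7056 = 0.1604.
|λ| = √0.1604 = 0.4005.

0.40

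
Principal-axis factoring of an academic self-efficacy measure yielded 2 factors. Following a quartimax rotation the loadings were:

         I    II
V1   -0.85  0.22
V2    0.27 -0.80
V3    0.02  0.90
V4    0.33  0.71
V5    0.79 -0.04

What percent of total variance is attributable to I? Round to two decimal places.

SS loadings for I = (-0.85)² + 0.27² + 0.02² + 0.33² + 0.79² = 1.5288
With 5 standardized items, total variance = 5. Proportion = 1.5288/5 = 0.3058 → 30.58%.

30.58%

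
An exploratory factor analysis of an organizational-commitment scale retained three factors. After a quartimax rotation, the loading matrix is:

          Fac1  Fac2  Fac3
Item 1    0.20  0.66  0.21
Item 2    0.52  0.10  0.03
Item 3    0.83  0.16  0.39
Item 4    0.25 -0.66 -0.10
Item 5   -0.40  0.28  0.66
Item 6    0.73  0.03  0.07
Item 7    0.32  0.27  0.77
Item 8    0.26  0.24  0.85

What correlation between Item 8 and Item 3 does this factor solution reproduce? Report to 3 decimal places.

r̂ = Σ λ_i·λ_j across factors = (0.26)(0.83) + (0.24)(0.16) + (0.85)(0.39)
  = +0.2158 +0.0384 +0.3315 = 0.5857

0.586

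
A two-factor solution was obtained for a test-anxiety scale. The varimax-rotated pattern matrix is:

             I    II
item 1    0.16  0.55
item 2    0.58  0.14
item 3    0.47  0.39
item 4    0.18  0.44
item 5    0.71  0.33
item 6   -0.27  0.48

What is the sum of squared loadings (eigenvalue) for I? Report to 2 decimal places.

1.19

SS loadings for I = 0.16² + 0.58² + 0.47² + 0.18² + 0.71² + (-0.27)² = 0.0256 + 0.3364 + 0.2209 + 0.0324 + 0.5041 + 0.0729 = 1.1923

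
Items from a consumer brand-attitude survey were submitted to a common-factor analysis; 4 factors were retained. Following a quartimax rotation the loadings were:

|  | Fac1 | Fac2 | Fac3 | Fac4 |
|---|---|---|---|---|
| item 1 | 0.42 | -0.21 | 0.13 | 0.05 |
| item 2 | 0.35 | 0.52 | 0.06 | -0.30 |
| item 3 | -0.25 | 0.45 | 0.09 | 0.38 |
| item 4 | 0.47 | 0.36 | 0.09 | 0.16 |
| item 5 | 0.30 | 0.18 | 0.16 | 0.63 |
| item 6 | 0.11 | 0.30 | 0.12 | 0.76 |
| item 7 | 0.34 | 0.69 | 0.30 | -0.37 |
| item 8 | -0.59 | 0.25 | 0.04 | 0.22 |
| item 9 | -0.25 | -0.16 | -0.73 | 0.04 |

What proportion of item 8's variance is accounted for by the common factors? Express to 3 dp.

h² = (-0.59)² + 0.25² + 0.04² + 0.22² = 0.3481 + 0.0625 + 0.0016 + 0.0484 = 0.4606

0.461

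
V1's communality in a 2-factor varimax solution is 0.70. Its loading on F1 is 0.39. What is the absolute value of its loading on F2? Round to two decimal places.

Under orthogonal rotation h² = Σλ², so λ_F2² = h² − (0.1521) = 0.70 − 0.1521 = 0.5479.
|λ| = √0.5479 = 0.7402.

0.74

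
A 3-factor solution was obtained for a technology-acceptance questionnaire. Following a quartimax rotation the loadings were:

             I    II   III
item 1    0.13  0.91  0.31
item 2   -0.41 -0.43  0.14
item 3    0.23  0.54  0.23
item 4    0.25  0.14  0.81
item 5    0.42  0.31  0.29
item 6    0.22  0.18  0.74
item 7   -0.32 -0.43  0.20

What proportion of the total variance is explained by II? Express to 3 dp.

SS loadings for II = 0.91² + (-0.43)² + 0.54² + 0.14² + 0.31² + 0.18² + (-0.43)² = 1.6376
Proportion of variance = 1.6376 / 7 = 0.2339.

0.234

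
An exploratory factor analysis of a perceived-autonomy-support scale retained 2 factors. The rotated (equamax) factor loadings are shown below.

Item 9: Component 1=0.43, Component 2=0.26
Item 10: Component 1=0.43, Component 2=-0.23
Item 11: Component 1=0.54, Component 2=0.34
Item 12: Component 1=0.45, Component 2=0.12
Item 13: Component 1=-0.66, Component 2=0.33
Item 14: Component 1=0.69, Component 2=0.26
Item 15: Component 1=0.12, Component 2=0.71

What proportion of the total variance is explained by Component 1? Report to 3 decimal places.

SS loadings for Component 1 = 0.43² + 0.43² + 0.54² + 0.45² + (-0.66)² + 0.69² + 0.12² = 1.7900
Proportion of variance = 1.7900 / 7 = 0.2557.

0.256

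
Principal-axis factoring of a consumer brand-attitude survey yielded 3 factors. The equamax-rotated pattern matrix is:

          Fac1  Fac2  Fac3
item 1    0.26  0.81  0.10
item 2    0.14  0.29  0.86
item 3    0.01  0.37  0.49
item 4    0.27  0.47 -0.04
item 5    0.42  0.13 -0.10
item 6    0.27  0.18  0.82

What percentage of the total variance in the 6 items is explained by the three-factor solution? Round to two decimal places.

SS loadings by factor: 0.4095, 1.1473, 1.6737; total = 3.2305.
Total variance with 6 standardized items is 6, so the solution explains 3.2305/6 = 0.5384 = 53.84%.

53.84%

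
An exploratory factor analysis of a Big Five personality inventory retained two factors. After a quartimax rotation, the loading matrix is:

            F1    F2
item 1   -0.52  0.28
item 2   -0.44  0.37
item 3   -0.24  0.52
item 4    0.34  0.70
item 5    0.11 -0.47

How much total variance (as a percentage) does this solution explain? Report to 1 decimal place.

36.9%

Communalities: 0.3488, 0.3305, 0.3280, 0.6056, 0.2330; Σh² = 1.8459.
Total variance with 5 standardized items is 5, so the solution explains 1.8459/5 = 0.3692 = 36.92%.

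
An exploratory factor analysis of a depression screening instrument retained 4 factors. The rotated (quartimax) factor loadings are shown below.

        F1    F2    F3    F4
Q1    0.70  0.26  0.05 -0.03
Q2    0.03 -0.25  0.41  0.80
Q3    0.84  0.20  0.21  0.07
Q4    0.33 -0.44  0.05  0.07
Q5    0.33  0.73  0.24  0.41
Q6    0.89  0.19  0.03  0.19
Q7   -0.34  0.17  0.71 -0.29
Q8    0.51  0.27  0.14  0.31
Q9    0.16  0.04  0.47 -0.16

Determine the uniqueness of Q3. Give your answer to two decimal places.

0.21

h² = 0.84² + 0.20² + 0.21² + 0.07² = 0.7056 + 0.0400 + 0.0441 + 0.0049 = 0.7946
Uniqueness u² = 1 − h² = 1 − 0.7946 = 0.2054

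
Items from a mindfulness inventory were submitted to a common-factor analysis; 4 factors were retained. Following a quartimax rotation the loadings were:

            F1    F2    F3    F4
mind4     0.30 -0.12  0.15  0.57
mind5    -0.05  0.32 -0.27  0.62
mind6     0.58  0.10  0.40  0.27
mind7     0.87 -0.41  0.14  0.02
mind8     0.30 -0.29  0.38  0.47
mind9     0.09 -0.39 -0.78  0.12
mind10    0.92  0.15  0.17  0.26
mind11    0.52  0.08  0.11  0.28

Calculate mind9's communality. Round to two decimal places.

0.78

h² = 0.09² + (-0.39)² + (-0.78)² + 0.12² = 0.0081 + 0.1521 + 0.6084 + 0.0144 = 0.7830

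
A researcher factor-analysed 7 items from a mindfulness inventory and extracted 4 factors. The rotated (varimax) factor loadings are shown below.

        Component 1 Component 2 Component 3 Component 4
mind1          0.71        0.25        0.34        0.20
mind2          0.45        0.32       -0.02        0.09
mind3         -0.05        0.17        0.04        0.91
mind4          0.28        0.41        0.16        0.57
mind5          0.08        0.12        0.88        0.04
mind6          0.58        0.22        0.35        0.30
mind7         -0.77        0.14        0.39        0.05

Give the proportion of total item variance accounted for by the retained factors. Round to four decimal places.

SS loadings by factor: 1.7232, 0.4443, 1.1922, 1.2952; total = 4.6549.
Total variance with 7 standardized items is 7, so the solution explains 4.6549/7 = 0.6650.

0.6650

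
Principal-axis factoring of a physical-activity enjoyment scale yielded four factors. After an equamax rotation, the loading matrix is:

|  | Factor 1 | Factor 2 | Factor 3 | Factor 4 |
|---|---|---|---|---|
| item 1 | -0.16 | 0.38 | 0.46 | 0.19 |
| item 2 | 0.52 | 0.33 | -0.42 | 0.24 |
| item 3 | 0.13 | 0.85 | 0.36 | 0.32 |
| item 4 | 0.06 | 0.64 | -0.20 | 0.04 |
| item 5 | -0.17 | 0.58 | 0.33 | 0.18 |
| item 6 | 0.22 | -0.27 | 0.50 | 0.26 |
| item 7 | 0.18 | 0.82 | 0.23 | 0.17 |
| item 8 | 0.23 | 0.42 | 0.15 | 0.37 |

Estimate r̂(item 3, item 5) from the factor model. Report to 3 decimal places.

r̂ = Σ λ_i·λ_j across factors = (0.13)(-0.17) + (0.85)(0.58) + (0.36)(0.33) + (0.32)(0.18)
  = -0.0221 +0.4930 +0.1188 +0.0576 = 0.6473

0.647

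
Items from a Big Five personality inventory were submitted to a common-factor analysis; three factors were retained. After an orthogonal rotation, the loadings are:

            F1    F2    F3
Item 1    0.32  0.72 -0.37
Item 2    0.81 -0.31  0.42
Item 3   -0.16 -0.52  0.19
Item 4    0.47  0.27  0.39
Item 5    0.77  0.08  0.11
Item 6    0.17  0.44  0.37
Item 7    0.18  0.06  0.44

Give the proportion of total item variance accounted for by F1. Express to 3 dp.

SS loadings for F1 = 0.32² + 0.81² + (-0.16)² + 0.47² + 0.77² + 0.17² + 0.18² = 1.6592
Proportion of variance = 1.6592 / 7 = 0.2370.

0.237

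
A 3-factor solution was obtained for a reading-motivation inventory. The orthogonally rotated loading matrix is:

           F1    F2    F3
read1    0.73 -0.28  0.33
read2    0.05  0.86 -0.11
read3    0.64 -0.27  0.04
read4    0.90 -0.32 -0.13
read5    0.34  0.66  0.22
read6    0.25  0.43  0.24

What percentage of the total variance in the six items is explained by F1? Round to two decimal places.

32.22%

SS loadings for F1 = 0.73² + 0.05² + 0.64² + 0.90² + 0.34² + 0.25² = 1.9331
With 6 standardized items, total variance = 6. Proportion = 1.9331/6 = 0.3222 → 32.22%.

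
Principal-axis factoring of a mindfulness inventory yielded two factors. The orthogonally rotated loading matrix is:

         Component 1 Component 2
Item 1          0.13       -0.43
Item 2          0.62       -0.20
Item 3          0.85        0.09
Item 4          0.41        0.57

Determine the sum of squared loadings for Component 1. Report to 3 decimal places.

SS loadings for Component 1 = 0.13² + 0.62² + 0.85² + 0.41² = 0.0169 + 0.3844 + 0.7225 + 0.1681 = 1.2919

1.292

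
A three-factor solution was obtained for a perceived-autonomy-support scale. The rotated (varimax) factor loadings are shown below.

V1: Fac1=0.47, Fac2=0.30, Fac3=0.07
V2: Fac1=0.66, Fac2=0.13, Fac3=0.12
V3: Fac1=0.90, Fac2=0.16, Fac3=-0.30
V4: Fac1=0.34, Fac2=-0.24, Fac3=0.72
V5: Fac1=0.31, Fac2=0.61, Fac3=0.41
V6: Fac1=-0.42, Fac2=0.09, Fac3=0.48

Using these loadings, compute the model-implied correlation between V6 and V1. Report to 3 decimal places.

-0.137

r̂ = Σ λ_i·λ_j across factors = (-0.42)(0.47) + (0.09)(0.30) + (0.48)(0.07)
  = -0.1974 +0.0270 +0.0336 = -0.1368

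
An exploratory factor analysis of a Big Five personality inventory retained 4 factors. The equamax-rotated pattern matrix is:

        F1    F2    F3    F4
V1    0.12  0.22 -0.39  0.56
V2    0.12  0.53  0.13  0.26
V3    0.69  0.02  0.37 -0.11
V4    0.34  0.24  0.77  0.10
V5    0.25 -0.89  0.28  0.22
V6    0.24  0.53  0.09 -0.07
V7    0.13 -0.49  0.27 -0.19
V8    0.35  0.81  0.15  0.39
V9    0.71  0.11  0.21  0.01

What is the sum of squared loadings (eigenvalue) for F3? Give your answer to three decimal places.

1.125

SS loadings for F3 = (-0.39)² + 0.13² + 0.37² + 0.77² + 0.28² + 0.09² + 0.27² + 0.15² + 0.21² = 0.1521 + 0.0169 + 0.1369 + 0.5929 + 0.0784 + 0.0081 + 0.0729 + 0.0225 + 0.0441 = 1.1248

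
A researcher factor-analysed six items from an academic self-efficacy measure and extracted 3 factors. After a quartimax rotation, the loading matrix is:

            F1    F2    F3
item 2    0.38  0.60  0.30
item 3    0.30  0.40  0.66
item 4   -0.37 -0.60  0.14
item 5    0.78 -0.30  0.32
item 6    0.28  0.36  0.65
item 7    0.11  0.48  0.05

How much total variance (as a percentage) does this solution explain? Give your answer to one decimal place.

Communalities: 0.5944, 0.6856, 0.5165, 0.8008, 0.6305, 0.2450; Σh² = 3.4728.
Total variance with 6 standardized items is 6, so the solution explains 3.4728/6 = 0.5788 = 57.88%.

57.9%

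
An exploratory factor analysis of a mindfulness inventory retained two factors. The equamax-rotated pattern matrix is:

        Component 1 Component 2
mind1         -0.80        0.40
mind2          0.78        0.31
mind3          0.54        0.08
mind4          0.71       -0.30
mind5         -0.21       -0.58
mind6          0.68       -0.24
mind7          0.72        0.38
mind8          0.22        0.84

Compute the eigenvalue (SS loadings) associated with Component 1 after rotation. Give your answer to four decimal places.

3.1174

SS loadings for Component 1 = (-0.80)² + 0.78² + 0.54² + 0.71² + (-0.21)² + 0.68² + 0.72² + 0.22² = 0.6400 + 0.6084 + 0.2916 + 0.5041 + 0.0441 + 0.4624 + 0.5184 + 0.0484 = 3.1174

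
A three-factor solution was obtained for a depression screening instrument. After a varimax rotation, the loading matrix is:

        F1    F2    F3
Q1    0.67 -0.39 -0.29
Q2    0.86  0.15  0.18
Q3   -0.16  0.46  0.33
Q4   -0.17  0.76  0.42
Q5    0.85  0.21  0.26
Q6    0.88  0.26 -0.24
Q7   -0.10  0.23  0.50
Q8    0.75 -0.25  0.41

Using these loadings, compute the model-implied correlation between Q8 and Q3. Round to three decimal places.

r̂ = Σ λ_i·λ_j across factors = (0.75)(-0.16) + (-0.25)(0.46) + (0.41)(0.33)
  = -0.1200 -0.1150 +0.1353 = -0.0997

-0.100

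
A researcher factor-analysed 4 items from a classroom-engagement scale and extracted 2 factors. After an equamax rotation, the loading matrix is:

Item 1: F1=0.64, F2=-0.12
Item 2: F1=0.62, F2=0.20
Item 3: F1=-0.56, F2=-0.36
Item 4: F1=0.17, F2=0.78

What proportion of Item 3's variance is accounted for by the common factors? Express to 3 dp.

h² = (-0.56)² + (-0.36)² = 0.3136 + 0.1296 = 0.4432

0.443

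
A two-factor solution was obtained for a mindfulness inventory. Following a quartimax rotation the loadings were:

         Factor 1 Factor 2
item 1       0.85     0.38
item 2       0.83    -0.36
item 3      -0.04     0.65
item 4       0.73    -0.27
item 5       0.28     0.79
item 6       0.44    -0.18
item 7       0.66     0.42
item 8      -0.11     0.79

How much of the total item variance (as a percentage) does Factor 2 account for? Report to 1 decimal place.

27.8%

SS loadings for Factor 2 = 0.38² + (-0.36)² + 0.65² + (-0.27)² + 0.79² + (-0.18)² + 0.42² + 0.79² = 2.2264
With 8 standardized items, total variance = 8. Proportion = 2.2264/8 = 0.2783 → 27.83%.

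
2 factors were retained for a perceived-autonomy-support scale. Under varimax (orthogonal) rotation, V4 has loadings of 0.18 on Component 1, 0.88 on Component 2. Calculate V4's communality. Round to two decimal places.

h² = 0.18² + 0.88² = 0.0324 + 0.7744 = 0.8068

0.81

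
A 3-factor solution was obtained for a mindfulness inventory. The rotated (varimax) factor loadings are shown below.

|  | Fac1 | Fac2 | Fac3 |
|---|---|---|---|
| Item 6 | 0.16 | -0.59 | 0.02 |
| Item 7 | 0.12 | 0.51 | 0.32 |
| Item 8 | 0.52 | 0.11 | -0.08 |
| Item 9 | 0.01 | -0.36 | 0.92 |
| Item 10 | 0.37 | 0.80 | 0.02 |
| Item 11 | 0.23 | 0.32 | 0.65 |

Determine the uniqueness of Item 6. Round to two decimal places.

0.63

h² = 0.16² + (-0.59)² + 0.02² = 0.0256 + 0.3481 + 0.0004 = 0.3741
Uniqueness u² = 1 − h² = 1 − 0.3741 = 0.6259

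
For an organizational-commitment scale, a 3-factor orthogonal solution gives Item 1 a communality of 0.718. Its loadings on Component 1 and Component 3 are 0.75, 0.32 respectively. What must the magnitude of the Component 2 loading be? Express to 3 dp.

Under orthogonal rotation h² = Σλ², so λ_Component 2² = h² − (0.6649) = 0.718 − 0.6649 = 0.0531.
|λ| = √0.0531 = 0.2304.

0.230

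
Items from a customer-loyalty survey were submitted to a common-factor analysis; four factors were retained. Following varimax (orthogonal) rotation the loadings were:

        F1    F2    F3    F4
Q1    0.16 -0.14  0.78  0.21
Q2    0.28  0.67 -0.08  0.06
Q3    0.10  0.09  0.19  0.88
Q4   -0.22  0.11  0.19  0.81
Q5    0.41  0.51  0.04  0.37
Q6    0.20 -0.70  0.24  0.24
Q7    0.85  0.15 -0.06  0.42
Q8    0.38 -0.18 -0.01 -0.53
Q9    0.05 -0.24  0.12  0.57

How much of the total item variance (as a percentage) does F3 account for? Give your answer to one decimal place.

SS loadings for F3 = 0.78² + (-0.08)² + 0.19² + 0.19² + 0.04² + 0.24² + (-0.06)² + (-0.01)² + 0.12² = 0.7643
With 9 standardized items, total variance = 9. Proportion = 0.7643/9 = 0.0849 → 8.49%.

8.5%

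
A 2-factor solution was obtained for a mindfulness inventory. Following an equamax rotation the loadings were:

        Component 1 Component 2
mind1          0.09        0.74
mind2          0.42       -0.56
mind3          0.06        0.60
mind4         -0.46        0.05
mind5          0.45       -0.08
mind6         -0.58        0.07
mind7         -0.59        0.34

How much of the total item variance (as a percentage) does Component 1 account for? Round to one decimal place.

SS loadings for Component 1 = 0.09² + 0.42² + 0.06² + (-0.46)² + 0.45² + (-0.58)² + (-0.59)² = 1.2867
With 7 standardized items, total variance = 7. Proportion = 1.2867/7 = 0.1838 → 18.38%.

18.4%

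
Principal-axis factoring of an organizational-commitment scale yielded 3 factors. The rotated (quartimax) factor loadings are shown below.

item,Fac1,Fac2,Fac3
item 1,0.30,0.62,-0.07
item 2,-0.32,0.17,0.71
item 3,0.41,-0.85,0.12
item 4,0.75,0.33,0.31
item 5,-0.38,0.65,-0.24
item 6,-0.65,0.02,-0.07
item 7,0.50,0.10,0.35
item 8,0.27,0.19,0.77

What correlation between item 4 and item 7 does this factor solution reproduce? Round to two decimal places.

0.52

r̂ = Σ λ_i·λ_j across factors = (0.75)(0.50) + (0.33)(0.10) + (0.31)(0.35)
  = +0.3750 +0.0330 +0.1085 = 0.5165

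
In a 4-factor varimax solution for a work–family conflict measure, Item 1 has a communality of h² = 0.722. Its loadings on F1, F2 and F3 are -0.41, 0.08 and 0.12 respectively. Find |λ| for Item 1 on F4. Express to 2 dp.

0.73

Under orthogonal rotation h² = Σλ², so λ_F4² = h² − (0.1889) = 0.722 − 0.1889 = 0.5331.
|λ| = √0.5331 = 0.7301.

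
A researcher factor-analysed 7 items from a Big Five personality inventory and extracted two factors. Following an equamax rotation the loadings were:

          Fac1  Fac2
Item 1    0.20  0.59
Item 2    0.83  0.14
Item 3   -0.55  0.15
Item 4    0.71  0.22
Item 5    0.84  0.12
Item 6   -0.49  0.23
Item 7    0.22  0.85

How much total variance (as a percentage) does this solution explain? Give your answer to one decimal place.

53.7%

Communalities: 0.3881, 0.7085, 0.3250, 0.5525, 0.7200, 0.2930, 0.7709; Σh² = 3.7580.
Total variance with 7 standardized items is 7, so the solution explains 3.7580/7 = 0.5369 = 53.69%.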